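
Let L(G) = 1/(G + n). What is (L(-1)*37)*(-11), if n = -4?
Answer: 407/5 ≈ 81.400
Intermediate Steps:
L(G) = 1/(-4 + G) (L(G) = 1/(G - 4) = 1/(-4 + G))
(L(-1)*37)*(-11) = (37/(-4 - 1))*(-11) = (37/(-5))*(-11) = -⅕*37*(-11) = -37/5*(-11) = 407/5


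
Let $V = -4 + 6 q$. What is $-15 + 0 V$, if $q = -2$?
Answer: $-15$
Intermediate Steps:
$V = -16$ ($V = -4 + 6 \left(-2\right) = -4 - 12 = -16$)
$-15 + 0 V = -15 + 0 \left(-16\right) = -15 + 0 = -15$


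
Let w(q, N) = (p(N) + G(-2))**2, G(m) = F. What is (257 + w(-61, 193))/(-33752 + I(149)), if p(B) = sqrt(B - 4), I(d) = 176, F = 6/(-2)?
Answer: -455/33576 + 3*sqrt(21)/5596 ≈ -0.011095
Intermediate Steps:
F = -3 (F = 6*(-1/2) = -3)
G(m) = -3
p(B) = sqrt(-4 + B)
w(q, N) = (-3 + sqrt(-4 + N))**2 (w(q, N) = (sqrt(-4 + N) - 3)**2 = (-3 + sqrt(-4 + N))**2)
(257 + w(-61, 193))/(-33752 + I(149)) = (257 + (-3 + sqrt(-4 + 193))**2)/(-33752 + 176) = (257 + (-3 + sqrt(189))**2)/(-33576) = (257 + (-3 + 3*sqrt(21))**2)*(-1/33576) = -257/33576 - (-3 + 3*sqrt(21))**2/33576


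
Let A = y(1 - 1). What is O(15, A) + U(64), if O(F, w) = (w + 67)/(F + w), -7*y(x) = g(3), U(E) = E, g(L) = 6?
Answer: 6799/99 ≈ 68.677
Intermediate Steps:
y(x) = -6/7 (y(x) = -⅐*6 = -6/7)
A = -6/7 ≈ -0.85714
O(F, w) = (67 + w)/(F + w)
O(15, A) + U(64) = (67 - 6/7)/(15 - 6/7) + 64 = (463/7)/(99/7) + 64 = (7/99)*(463/7) + 64 = 463/99 + 64 = 6799/99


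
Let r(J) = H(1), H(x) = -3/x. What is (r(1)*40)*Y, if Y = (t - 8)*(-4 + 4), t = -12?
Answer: 0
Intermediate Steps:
r(J) = -3 (r(J) = -3/1 = -3*1 = -3)
Y = 0 (Y = (-12 - 8)*(-4 + 4) = -20*0 = 0)
(r(1)*40)*Y = -3*40*0 = -120*0 = 0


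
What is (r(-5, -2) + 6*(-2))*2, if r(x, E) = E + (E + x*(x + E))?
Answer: 38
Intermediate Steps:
r(x, E) = 2*E + x*(E + x) (r(x, E) = E + (E + x*(E + x)) = 2*E + x*(E + x))
(r(-5, -2) + 6*(-2))*2 = (((-5)² + 2*(-2) - 2*(-5)) + 6*(-2))*2 = ((25 - 4 + 10) - 12)*2 = (31 - 12)*2 = 19*2 = 38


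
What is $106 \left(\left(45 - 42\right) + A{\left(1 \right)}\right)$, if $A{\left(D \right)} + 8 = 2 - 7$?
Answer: $-1060$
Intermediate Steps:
$A{\left(D \right)} = -13$ ($A{\left(D \right)} = -8 + \left(2 - 7\right) = -8 - 5 = -13$)
$106 \left(\left(45 - 42\right) + A{\left(1 \right)}\right) = 106 \left(\left(45 - 42\right) - 13\right) = 106 \left(3 - 13\right) = 106 \left(-10\right) = -1060$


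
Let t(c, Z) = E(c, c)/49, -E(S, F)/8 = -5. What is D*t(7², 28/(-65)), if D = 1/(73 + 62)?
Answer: 8/1323 ≈ 0.0060469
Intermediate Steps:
E(S, F) = 40 (E(S, F) = -8*(-5) = 40)
D = 1/135 ≈ 0.0074074
t(c, Z) = 40/49
D*t(7², 28/(-65)) = (1/135)*(40/49) = 8/1323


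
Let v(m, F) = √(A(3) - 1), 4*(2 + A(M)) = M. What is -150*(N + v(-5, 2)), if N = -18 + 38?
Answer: -3000 - 225*I ≈ -3000.0 - 225.0*I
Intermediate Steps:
N = 20
A(M) = -2 + M/4
v(m, F) = 3*I/2 (v(m, F) = √((-2 + (¼)*3) - 1) = √((-2 + ¾) - 1) = √(-5/4 - 1) = √(-9/4) = 3*I/2)
-150*(N + v(-5, 2)) = -150*(20 + 3*I/2) = -3000 - 225*I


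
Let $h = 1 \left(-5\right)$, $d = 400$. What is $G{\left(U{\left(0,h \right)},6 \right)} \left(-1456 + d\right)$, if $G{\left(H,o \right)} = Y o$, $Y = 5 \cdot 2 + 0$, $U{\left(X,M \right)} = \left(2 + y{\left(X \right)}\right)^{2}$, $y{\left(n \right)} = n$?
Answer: $-63360$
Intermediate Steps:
$h = -5$
$U{\left(X,M \right)} = \left(2 + X\right)^{2}$
$Y = 10$ ($Y = 10 + 0 = 10$)
$G{\left(H,o \right)} = 10 o$
$G{\left(U{\left(0,h \right)},6 \right)} \left(-1456 + d\right) = 10 \cdot 6 \left(-1456 + 400\right) = 60 \left(-1056\right) = -63360$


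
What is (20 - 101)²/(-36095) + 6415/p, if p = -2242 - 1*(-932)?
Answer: -48028867/9456890 ≈ -5.0787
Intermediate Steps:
p = -1310 (p = -2242 + 932 = -1310)
(20 - 101)²/(-36095) + 6415/p = (20 - 101)²/(-36095) + 6415/(-1310) = (-81)²*(-1/36095) + 6415*(-1/1310) = 6561*(-1/36095) - 1283/262 = -6561/36095 - 1283/262 = -48028867/9456890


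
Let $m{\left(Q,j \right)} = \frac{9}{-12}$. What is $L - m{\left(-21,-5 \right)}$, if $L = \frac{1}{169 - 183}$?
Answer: $\frac{19}{28} \approx 0.67857$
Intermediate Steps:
$m{\left(Q,j \right)} = - \frac{3}{4}$ ($m{\left(Q,j \right)} = 9 \left(- \frac{1}{12}\right) = - \frac{3}{4}$)
$L = - \frac{1}{14}$ ($L = \frac{1}{-14} = - \frac{1}{14} \approx -0.071429$)
$L - m{\left(-21,-5 \right)} = - \frac{1}{14} - - \frac{3}{4} = - \frac{1}{14} + \frac{3}{4} = \frac{19}{28}$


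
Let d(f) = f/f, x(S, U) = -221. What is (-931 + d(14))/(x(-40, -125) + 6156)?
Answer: -186/1187 ≈ -0.15670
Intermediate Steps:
d(f) = 1
(-931 + d(14))/(x(-40, -125) + 6156) = (-931 + 1)/(-221 + 6156) = -930/5935 = -930*1/5935 = -186/1187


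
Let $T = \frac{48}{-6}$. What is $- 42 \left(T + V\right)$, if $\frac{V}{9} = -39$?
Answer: $15078$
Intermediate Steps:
$V = -351$ ($V = 9 \left(-39\right) = -351$)
$T = -8$ ($T = 48 \left(- \frac{1}{6}\right) = -8$)
$- 42 \left(T + V\right) = - 42 \left(-8 - 351\right) = \left(-42\right) \left(-359\right) = 15078$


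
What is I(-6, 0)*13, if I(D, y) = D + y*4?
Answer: -78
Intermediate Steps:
I(D, y) = D + 4*y
I(-6, 0)*13 = (-6 + 4*0)*13 = (-6 + 0)*13 = -6*13 = -78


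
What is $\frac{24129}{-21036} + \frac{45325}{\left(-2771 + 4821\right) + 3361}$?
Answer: $\frac{39185461}{5420276} \approx 7.2294$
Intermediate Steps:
$\frac{24129}{-21036} + \frac{45325}{\left(-2771 + 4821\right) + 3361} = 24129 \left(- \frac{1}{21036}\right) + \frac{45325}{2050 + 3361} = - \frac{8043}{7012} + \frac{45325}{5411} = - \frac{8043}{7012} + 45325 \cdot \frac{1}{5411} = - \frac{8043}{7012} + \frac{6475}{773} = \frac{39185461}{5420276}$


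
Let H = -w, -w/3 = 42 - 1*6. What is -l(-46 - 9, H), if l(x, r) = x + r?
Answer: -53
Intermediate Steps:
w = -108 (w = -3*(42 - 1*6) = -3*(42 - 6) = -3*36 = -108)
H = 108 (H = -1*(-108) = 108)
l(x, r) = r + x
-l(-46 - 9, H) = -(108 + (-46 - 9)) = -(108 - 55) = -1*53 = -53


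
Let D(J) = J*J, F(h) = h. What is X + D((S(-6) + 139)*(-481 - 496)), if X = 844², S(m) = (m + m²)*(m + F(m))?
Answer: 46620863225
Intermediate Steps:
S(m) = 2*m*(m + m²) (S(m) = (m + m²)*(m + m) = (m + m²)*(2*m) = 2*m*(m + m²))
D(J) = J²
X = 712336
X + D((S(-6) + 139)*(-481 - 496)) = 712336 + ((2*(-6)²*(1 - 6) + 139)*(-481 - 496))² = 712336 + ((2*36*(-5) + 139)*(-977))² = 712336 + ((-360 + 139)*(-977))² = 712336 + (-221*(-977))² = 712336 + 215917² = 712336 + 46620150889 = 46620863225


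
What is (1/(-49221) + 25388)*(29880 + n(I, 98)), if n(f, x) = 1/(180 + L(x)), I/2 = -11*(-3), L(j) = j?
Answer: 10380167544762827/13683438 ≈ 7.5859e+8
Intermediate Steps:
I = 66 (I = 2*(-11*(-3)) = 2*33 = 66)
n(f, x) = 1/(180 + x)
(1/(-49221) + 25388)*(29880 + n(I, 98)) = (1/(-49221) + 25388)*(29880 + 1/(180 + 98)) = (-1/49221 + 25388)*(29880 + 1/278) = 1249622747*(29880 + 1/278)/49221 = (1249622747/49221)*(8306641/278) = 10380167544762827/13683438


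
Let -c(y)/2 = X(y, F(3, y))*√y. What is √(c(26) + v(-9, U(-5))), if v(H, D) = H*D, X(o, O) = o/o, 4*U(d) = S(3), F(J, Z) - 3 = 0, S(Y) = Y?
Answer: √(-27 - 8*√26)/2 ≈ 4.1168*I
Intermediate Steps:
F(J, Z) = 3 (F(J, Z) = 3 + 0 = 3)
U(d) = ¾ (U(d) = (¼)*3 = ¾)
X(o, O) = 1
c(y) = -2*√y
v(H, D) = D*H
√(c(26) + v(-9, U(-5))) = √(-2*√26 + (¾)*(-9)) = √(-2*√26 - 27/4) = √(-27/4 - 2*√26)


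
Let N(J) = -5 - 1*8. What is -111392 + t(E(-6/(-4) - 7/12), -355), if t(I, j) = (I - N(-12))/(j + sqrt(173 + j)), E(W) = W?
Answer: -168701461013/1514484 - 167*I*sqrt(182)/1514484 ≈ -1.1139e+5 - 0.0014876*I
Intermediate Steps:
N(J) = -13 (N(J) = -5 - 8 = -13)
t(I, j) = (13 + I)/(j + sqrt(173 + j)) (t(I, j) = (I - 1*(-13))/(j + sqrt(173 + j)) = (I + 13)/(j + sqrt(173 + j)) = (13 + I)/(j + sqrt(173 + j)))
-111392 + t(E(-6/(-4) - 7/12), -355) = -111392 + (13 + (-6/(-4) - 7/12))/(-355 + sqrt(173 - 355)) = -111392 + (13 + (-6*(-1/4) - 7*1/12))/(-355 + sqrt(-182)) = -111392 + (13 + (3/2 - 7/12))/(-355 + I*sqrt(182)) = -111392 + (13 + 11/12)/(-355 + I*sqrt(182)) = -111392 + (167/12)/(-355 + I*sqrt(182)) = -111392 + 167/(12*(-355 + I*sqrt(182)))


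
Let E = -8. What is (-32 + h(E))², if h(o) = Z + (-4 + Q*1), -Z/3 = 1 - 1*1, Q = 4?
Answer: 1024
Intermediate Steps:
Z = 0 (Z = -3*(1 - 1*1) = -3*(1 - 1) = -3*0 = 0)
h(o) = 0 (h(o) = 0 + (-4 + 4*1) = 0 + (-4 + 4) = 0 + 0 = 0)
(-32 + h(E))² = (-32 + 0)² = (-32)² = 1024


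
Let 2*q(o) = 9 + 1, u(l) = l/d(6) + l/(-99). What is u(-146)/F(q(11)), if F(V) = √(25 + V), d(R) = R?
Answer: -2263*√30/2970 ≈ -4.1734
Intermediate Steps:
u(l) = 31*l/198 (u(l) = l/6 + l/(-99) = l*(⅙) + l*(-1/99) = l/6 - l/99 = 31*l/198)
q(o) = 5 (q(o) = (9 + 1)/2 = (½)*10 = 5)
u(-146)/F(q(11)) = ((31/198)*(-146))/(√(25 + 5)) = -2263*√30/30/99 = -2263*√30/2970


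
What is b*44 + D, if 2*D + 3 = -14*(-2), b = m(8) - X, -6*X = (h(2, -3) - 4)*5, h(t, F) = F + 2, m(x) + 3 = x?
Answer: 295/6 ≈ 49.167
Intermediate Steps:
m(x) = -3 + x
h(t, F) = 2 + F
X = 25/6 (X = -((2 - 3) - 4)*5/6 = -(-1 - 4)*5/6 = -(-5)*5/6 = -⅙*(-25) = 25/6 ≈ 4.1667)
b = ⅚ (b = (-3 + 8) - 1*25/6 = 5 - 25/6 = ⅚ ≈ 0.83333)
D = 25/2 (D = -3/2 + (-14*(-2))/2 = -3/2 + (½)*28 = -3/2 + 14 = 25/2 ≈ 12.500)
b*44 + D = (⅚)*44 + 25/2 = 110/3 + 25/2 = 295/6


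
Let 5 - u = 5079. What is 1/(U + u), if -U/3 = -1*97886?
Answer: 1/288584 ≈ 3.4652e-6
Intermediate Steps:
u = -5074 (u = 5 - 1*5079 = 5 - 5079 = -5074)
U = 293658 (U = -(-3)*97886 = -3*(-97886) = 293658)
1/(U + u) = 1/(293658 - 5074) = 1/288584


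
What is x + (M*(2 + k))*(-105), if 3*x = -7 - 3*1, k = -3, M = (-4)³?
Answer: -20170/3 ≈ -6723.3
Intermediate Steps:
M = -64
x = -10/3 (x = (-7 - 3*1)/3 = (-7 - 3)/3 = (⅓)*(-10) = -10/3 ≈ -3.3333)
x + (M*(2 + k))*(-105) = -10/3 - 64*(2 - 3)*(-105) = -10/3 - 64*(-1)*(-105) = -10/3 + 64*(-105) = -10/3 - 6720 = -20170/3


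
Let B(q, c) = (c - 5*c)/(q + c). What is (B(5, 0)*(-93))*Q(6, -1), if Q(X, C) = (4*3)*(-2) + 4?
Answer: 0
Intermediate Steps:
Q(X, C) = -20 (Q(X, C) = 12*(-2) + 4 = -24 + 4 = -20)
B(q, c) = -4*c/(c + q) (B(q, c) = (-4*c)/(c + q) = -4*c/(c + q))
(B(5, 0)*(-93))*Q(6, -1) = (-4*0/(0 + 5)*(-93))*(-20) = (-4*0/5*(-93))*(-20) = (-4*0*⅕*(-93))*(-20) = (0*(-93))*(-20) = 0*(-20) = 0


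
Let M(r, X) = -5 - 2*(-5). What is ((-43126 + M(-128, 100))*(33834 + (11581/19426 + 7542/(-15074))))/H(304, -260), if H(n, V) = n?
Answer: -213611828972278139/44509783648 ≈ -4.7992e+6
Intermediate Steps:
M(r, X) = 5 (M(r, X) = -5 + 10 = 5)
((-43126 + M(-128, 100))*(33834 + (11581/19426 + 7542/(-15074))))/H(304, -260) = ((-43126 + 5)*(33834 + (11581/19426 + 7542/(-15074))))/304 = -43121*(33834 + (11581*(1/19426) + 7542*(-1/15074)))*(1/304) = -43121*(33834 + (11581/19426 - 3771/7537))*(1/304) = -43121*(33834 + 14030551/146413762)*(1/304) = -43121*4953777254059/146413762*(1/304) = -213611828972278139/146413762*1/304 = -213611828972278139/44509783648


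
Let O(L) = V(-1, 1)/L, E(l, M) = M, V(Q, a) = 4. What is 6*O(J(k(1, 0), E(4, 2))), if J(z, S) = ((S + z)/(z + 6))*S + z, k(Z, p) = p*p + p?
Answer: 36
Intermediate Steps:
k(Z, p) = p + p² (k(Z, p) = p² + p = p + p²)
J(z, S) = z + S*(S + z)/(6 + z) (J(z, S) = ((S + z)/(6 + z))*S + z = S*(S + z)/(6 + z) + z = z + S*(S + z)/(6 + z))
O(L) = 4/L
6*O(J(k(1, 0), E(4, 2))) = 6*(4/(((2² + (0*(1 + 0))² + 6*(0*(1 + 0)) + 2*(0*(1 + 0)))/(6 + 0*(1 + 0))))) = 6*(4/(((4 + (0*1)² + 6*(0*1) + 2*(0*1))/(6 + 0*1)))) = 6*(4/(((4 + 0² + 6*0 + 2*0)/(6 + 0)))) = 6*(4/(((4 + 0 + 0 + 0)/6))) = 6*(4/(((⅙)*4))) = 6*(4/(⅔)) = 6*(4*(3/2)) = 6*6 = 36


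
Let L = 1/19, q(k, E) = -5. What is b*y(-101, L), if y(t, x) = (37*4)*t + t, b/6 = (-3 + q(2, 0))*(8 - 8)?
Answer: 0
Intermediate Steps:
L = 1/19 ≈ 0.052632
b = 0 (b = 6*((-3 - 5)*(8 - 8)) = 6*(-8*0) = 6*0 = 0)
y(t, x) = 149*t (y(t, x) = 148*t + t = 149*t)
b*y(-101, L) = 0*(149*(-101)) = 0*(-15049) = 0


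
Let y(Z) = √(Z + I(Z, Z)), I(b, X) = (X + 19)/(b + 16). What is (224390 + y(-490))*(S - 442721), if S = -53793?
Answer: -111412776460 - 248257*I*√12207554/79 ≈ -1.1141e+11 - 1.098e+7*I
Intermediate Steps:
I(b, X) = (19 + X)/(16 + b)
y(Z) = √(Z + (19 + Z)/(16 + Z))
(224390 + y(-490))*(S - 442721) = (224390 + √((19 - 490 - 490*(16 - 490))/(16 - 490)))*(-53793 - 442721) = (224390 + √((19 - 490 - 490*(-474))/(-474)))*(-496514) = (224390 + √(-(19 - 490 + 232260)/474))*(-496514) = (224390 + √(-1/474*231789))*(-496514) = (224390 + √(-77263/158))*(-496514) = (224390 + I*√12207554/158)*(-496514) = -111412776460 - 248257*I*√12207554/79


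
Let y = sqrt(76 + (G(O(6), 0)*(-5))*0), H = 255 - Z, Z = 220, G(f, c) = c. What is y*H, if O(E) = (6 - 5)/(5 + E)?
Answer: 70*sqrt(19) ≈ 305.12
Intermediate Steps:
O(E) = 1/(5 + E)
H = 35 (H = 255 - 1*220 = 255 - 220 = 35)
y = 2*sqrt(19) (y = sqrt(76 + (0*(-5))*0) = sqrt(76 + 0*0) = sqrt(76 + 0) = sqrt(76) = 2*sqrt(19) ≈ 8.7178)
y*H = (2*sqrt(19))*35 = 70*sqrt(19)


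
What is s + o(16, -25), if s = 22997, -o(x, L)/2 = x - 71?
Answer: 23107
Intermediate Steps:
o(x, L) = 142 - 2*x (o(x, L) = -2*(x - 71) = -2*(-71 + x) = 142 - 2*x)
s + o(16, -25) = 22997 + (142 - 2*16) = 22997 + (142 - 32) = 22997 + 110 = 23107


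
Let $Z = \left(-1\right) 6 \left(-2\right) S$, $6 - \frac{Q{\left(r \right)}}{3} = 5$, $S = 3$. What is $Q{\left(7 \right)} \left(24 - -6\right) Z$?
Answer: $3240$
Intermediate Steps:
$Q{\left(r \right)} = 3$ ($Q{\left(r \right)} = 18 - 15 = 3$)
$Z = 36$ ($Z = \left(-1\right) 6 \left(-2\right) 3 = \left(-6\right) \left(-2\right) 3 = 12 \cdot 3 = 36$)
$Q{\left(7 \right)} \left(24 - -6\right) Z = 3 \left(24 - -6\right) 36 = 3 \left(24 + 6\right) 36 = 3 \cdot 30 \cdot 36 = 90 \cdot 36 = 3240$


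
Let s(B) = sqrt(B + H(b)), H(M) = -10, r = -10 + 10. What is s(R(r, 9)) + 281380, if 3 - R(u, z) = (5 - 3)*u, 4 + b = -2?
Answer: 281380 + I*sqrt(7) ≈ 2.8138e+5 + 2.6458*I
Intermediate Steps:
b = -6 (b = -4 - 2 = -6)
r = 0
R(u, z) = 3 - 2*u (R(u, z) = 3 - (5 - 3)*u = 3 - 2*u)
s(B) = sqrt(-10 + B) (s(B) = sqrt(B - 10) = sqrt(-10 + B))
s(R(r, 9)) + 281380 = sqrt(-10 + (3 - 2*0)) + 281380 = sqrt(-10 + (3 + 0)) + 281380 = sqrt(-10 + 3) + 281380 = sqrt(-7) + 281380 = I*sqrt(7) + 281380 = 281380 + I*sqrt(7)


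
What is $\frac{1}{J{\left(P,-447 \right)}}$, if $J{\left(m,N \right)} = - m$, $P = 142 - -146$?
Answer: $- \frac{1}{288} \approx -0.0034722$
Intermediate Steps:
$P = 288$ ($P = 142 + 146 = 288$)
$\frac{1}{J{\left(P,-447 \right)}} = \frac{1}{\left(-1\right) 288} = \frac{1}{-288} = - \frac{1}{288}$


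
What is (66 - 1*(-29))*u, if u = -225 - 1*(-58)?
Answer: -15865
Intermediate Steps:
u = -167 (u = -225 + 58 = -167)
(66 - 1*(-29))*u = (66 - 1*(-29))*(-167) = (66 + 29)*(-167) = 95*(-167) = -15865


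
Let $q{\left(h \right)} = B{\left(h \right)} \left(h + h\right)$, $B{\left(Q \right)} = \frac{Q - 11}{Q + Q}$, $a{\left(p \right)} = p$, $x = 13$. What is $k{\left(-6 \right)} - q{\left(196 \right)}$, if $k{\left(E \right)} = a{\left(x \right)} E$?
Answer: $-263$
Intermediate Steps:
$B{\left(Q \right)} = \frac{-11 + Q}{2 Q}$
$k{\left(E \right)} = 13 E$
$q{\left(h \right)} = -11 + h$ ($q{\left(h \right)} = \frac{-11 + h}{2 h} \left(h + h\right) = \frac{-11 + h}{2 h} 2 h = -11 + h$)
$k{\left(-6 \right)} - q{\left(196 \right)} = 13 \left(-6\right) - \left(-11 + 196\right) = -78 - 185 = -263$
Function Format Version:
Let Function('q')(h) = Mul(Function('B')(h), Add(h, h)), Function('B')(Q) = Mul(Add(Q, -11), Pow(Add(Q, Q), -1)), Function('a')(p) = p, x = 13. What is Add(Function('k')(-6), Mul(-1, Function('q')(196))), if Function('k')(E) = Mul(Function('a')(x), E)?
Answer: -263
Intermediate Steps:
Function('B')(Q) = Mul(Rational(1, 2), Pow(Q, -1), Add(-11, Q)) (Function('B')(Q) = Mul(Add(-11, Q), Pow(Mul(2, Q), -1)) = Mul(Add(-11, Q), Mul(Rational(1, 2), Pow(Q, -1))) = Mul(Rational(1, 2), Pow(Q, -1), Add(-11, Q)))
Function('k')(E) = Mul(13, E)
Function('q')(h) = Add(-11, h) (Function('q')(h) = Mul(Mul(Rational(1, 2), Pow(h, -1), Add(-11, h)), Add(h, h)) = Mul(Mul(Rational(1, 2), Pow(h, -1), Add(-11, h)), Mul(2, h)) = Add(-11, h))
Add(Function('k')(-6), Mul(-1, Function('q')(196))) = Add(Mul(13, -6), Mul(-1, Add(-11, 196))) = Add(-78, Mul(-1, 185)) = Add(-78, -185) = -263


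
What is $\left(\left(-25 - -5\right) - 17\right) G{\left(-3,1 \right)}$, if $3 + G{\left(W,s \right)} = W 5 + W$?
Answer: $777$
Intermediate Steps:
$G{\left(W,s \right)} = -3 + 6 W$ ($G{\left(W,s \right)} = -3 + \left(W 5 + W\right) = -3 + \left(5 W + W\right) = -3 + 6 W$)
$\left(\left(-25 - -5\right) - 17\right) G{\left(-3,1 \right)} = \left(\left(-25 - -5\right) - 17\right) \left(-3 + 6 \left(-3\right)\right) = \left(\left(-25 + 5\right) - 17\right) \left(-3 - 18\right) = \left(-20 - 17\right) \left(-21\right) = \left(-37\right) \left(-21\right) = 777$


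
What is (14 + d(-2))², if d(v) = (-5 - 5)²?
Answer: 12996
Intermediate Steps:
d(v) = 100 (d(v) = (-10)² = 100)
(14 + d(-2))² = (14 + 100)² = 114² = 12996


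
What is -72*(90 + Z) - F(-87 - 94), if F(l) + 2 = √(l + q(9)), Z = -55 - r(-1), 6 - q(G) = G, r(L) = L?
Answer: -2590 - 2*I*√46 ≈ -2590.0 - 13.565*I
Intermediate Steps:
q(G) = 6 - G
Z = -54 (Z = -55 - 1*(-1) = -55 + 1 = -54)
F(l) = -2 + √(-3 + l) (F(l) = -2 + √(l + (6 - 1*9)) = -2 + √(l + (6 - 9)) = -2 + √(l - 3) = -2 + √(-3 + l))
-72*(90 + Z) - F(-87 - 94) = -72*(90 - 54) - (-2 + √(-3 + (-87 - 94))) = -72*36 - (-2 + √(-3 - 181)) = -2592 - (-2 + √(-184)) = -2592 - (-2 + 2*I*√46) = -2592 + (2 - 2*I*√46) = -2590 - 2*I*√46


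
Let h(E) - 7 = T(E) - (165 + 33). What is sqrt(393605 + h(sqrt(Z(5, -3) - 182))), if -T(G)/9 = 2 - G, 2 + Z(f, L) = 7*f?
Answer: sqrt(393396 + 9*I*sqrt(149)) ≈ 627.21 + 0.088*I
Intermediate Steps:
Z(f, L) = -2 + 7*f
T(G) = -18 + 9*G (T(G) = -9*(2 - G) = -18 + 9*G)
h(E) = -209 + 9*E (h(E) = 7 + ((-18 + 9*E) - (165 + 33)) = 7 + ((-18 + 9*E) - 1*198) = 7 + ((-18 + 9*E) - 198) = 7 + (-216 + 9*E) = -209 + 9*E)
sqrt(393605 + h(sqrt(Z(5, -3) - 182))) = sqrt(393605 + (-209 + 9*sqrt((-2 + 7*5) - 182))) = sqrt(393605 + (-209 + 9*sqrt((-2 + 35) - 182))) = sqrt(393605 + (-209 + 9*sqrt(33 - 182))) = sqrt(393605 + (-209 + 9*sqrt(-149))) = sqrt(393605 + (-209 + 9*(I*sqrt(149)))) = sqrt(393605 + (-209 + 9*I*sqrt(149))) = sqrt(393396 + 9*I*sqrt(149))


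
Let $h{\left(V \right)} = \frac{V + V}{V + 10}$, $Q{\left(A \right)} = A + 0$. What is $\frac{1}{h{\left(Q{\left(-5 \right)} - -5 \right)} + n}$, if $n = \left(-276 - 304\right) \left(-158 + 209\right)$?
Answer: $- \frac{1}{29580} \approx -3.3807 \cdot 10^{-5}$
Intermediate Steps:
$Q{\left(A \right)} = A$
$n = -29580$ ($n = \left(-580\right) 51 = -29580$)
$h{\left(V \right)} = \frac{2 V}{10 + V}$
$\frac{1}{h{\left(Q{\left(-5 \right)} - -5 \right)} + n} = \frac{1}{\frac{2 \left(-5 - -5\right)}{10 - 0} - 29580} = \frac{1}{\frac{2 \left(-5 + 5\right)}{10 + \left(-5 + 5\right)} - 29580} = \frac{1}{2 \cdot 0 \frac{1}{10 + 0} - 29580} = \frac{1}{2 \cdot 0 \cdot \frac{1}{10} - 29580} = \frac{1}{0 - 29580} = \frac{1}{-29580} = - \frac{1}{29580}$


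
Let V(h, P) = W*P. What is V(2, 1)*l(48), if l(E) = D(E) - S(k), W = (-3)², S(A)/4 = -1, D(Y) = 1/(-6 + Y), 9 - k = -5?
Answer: 507/14 ≈ 36.214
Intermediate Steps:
k = 14 (k = 9 - 1*(-5) = 9 + 5 = 14)
S(A) = -4 (S(A) = 4*(-1) = -4)
W = 9
V(h, P) = 9*P
l(E) = 4 + 1/(-6 + E) (l(E) = 1/(-6 + E) - 1*(-4) = 1/(-6 + E) + 4 = 4 + 1/(-6 + E))
V(2, 1)*l(48) = (9*1)*((-23 + 4*48)/(-6 + 48)) = 9*((-23 + 192)/42) = 9*((1/42)*169) = 9*(169/42) = 507/14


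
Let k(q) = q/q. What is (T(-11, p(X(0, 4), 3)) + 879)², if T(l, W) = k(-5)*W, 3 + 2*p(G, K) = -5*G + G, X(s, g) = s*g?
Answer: 3080025/4 ≈ 7.7001e+5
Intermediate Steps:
k(q) = 1
X(s, g) = g*s
p(G, K) = -3/2 - 2*G (p(G, K) = -3/2 + (-5*G + G)/2 = -3/2 + (-4*G)/2 = -3/2 - 2*G)
T(l, W) = W (T(l, W) = 1*W = W)
(T(-11, p(X(0, 4), 3)) + 879)² = ((-3/2 - 8*0) + 879)² = ((-3/2 - 2*0) + 879)² = ((-3/2 + 0) + 879)² = (-3/2 + 879)² = (1755/2)² = 3080025/4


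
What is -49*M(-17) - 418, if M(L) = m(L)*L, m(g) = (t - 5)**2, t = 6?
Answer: 415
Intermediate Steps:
m(g) = 1 (m(g) = (6 - 5)**2 = 1**2 = 1)
M(L) = L (M(L) = 1*L = L)
-49*M(-17) - 418 = -49*(-17) - 418 = 833 - 418 = 415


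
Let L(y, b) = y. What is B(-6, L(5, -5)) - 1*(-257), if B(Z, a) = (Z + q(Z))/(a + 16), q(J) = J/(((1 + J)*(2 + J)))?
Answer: 2567/10 ≈ 256.70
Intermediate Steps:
q(J) = J/((1 + J)*(2 + J)) (q(J) = J*(1/((1 + J)*(2 + J))) = J/((1 + J)*(2 + J)))
B(Z, a) = (Z + Z/(2 + Z² + 3*Z))/(16 + a) (B(Z, a) = (Z + Z/(2 + Z² + 3*Z))/(a + 16) = (Z + Z/(2 + Z² + 3*Z))/(16 + a))
B(-6, L(5, -5)) - 1*(-257) = -6*(3 + (-6)² + 3*(-6))/((16 + 5)*(2 + (-6)² + 3*(-6))) - 1*(-257) = -6*(3 + 36 - 18)/(21*(2 + 36 - 18)) + 257 = -6*1/21*21/20 + 257 = -6*1/21*1/20*21 + 257 = -3/10 + 257 = 2567/10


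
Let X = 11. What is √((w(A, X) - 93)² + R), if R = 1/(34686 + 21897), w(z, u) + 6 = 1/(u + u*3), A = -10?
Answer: √6746922935690657/829884 ≈ 98.977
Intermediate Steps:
w(z, u) = -6 + 1/(4*u) (w(z, u) = -6 + 1/(u + u*3) = -6 + 1/(u + 3*u) = -6 + 1/(4*u))
R = 1/56583 ≈ 1.7673e-5
√((w(A, X) - 93)² + R) = √(((-6 + (¼)/11) - 93)² + 1/56583) = √(((-6 + (¼)*(1/11)) - 93)² + 1/56583) = √(((-6 + 1/44) - 93)² + 1/56583) = √((-263/44 - 93)² + 1/56583) = √((-4355/44)² + 1/56583) = √(18966025/1936 + 1/56583) = √(1073154594511/109544688) = √6746922935690657/829884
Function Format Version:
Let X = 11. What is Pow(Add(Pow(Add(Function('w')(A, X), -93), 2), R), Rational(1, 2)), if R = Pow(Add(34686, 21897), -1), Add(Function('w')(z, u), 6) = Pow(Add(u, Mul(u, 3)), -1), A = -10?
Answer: Mul(Rational(1, 829884), Pow(6746922935690657, Rational(1, 2))) ≈ 98.977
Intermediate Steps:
Function('w')(z, u) = Add(-6, Mul(Rational(1, 4), Pow(u, -1))) (Function('w')(z, u) = Add(-6, Pow(Add(u, Mul(u, 3)), -1)) = Add(-6, Pow(Add(u, Mul(3, u)), -1)) = Add(-6, Pow(Mul(4, u), -1)) = Add(-6, Mul(Rational(1, 4), Pow(u, -1))))
R = Rational(1, 56583) (R = Pow(56583, -1) = Rational(1, 56583) ≈ 1.7673e-5)
Pow(Add(Pow(Add(Function('w')(A, X), -93), 2), R), Rational(1, 2)) = Pow(Add(Pow(Add(Add(-6, Mul(Rational(1, 4), Pow(11, -1))), -93), 2), Rational(1, 56583)), Rational(1, 2)) = Pow(Add(Pow(Add(Add(-6, Mul(Rational(1, 4), Rational(1, 11))), -93), 2), Rational(1, 56583)), Rational(1, 2)) = Pow(Add(Pow(Add(Add(-6, Rational(1, 44)), -93), 2), Rational(1, 56583)), Rational(1, 2)) = Pow(Add(Pow(Add(Rational(-263, 44), -93), 2), Rational(1, 56583)), Rational(1, 2)) = Pow(Add(Pow(Rational(-4355, 44), 2), Rational(1, 56583)), Rational(1, 2)) = Pow(Add(Rational(18966025, 1936), Rational(1, 56583)), Rational(1, 2)) = Pow(Rational(1073154594511, 109544688), Rational(1, 2)) = Mul(Rational(1, 829884), Pow(6746922935690657, Rational(1, 2)))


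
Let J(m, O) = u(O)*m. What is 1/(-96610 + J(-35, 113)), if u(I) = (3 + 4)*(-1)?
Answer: -1/96365 ≈ -1.0377e-5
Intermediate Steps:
u(I) = -7 (u(I) = 7*(-1) = -7)
J(m, O) = -7*m
1/(-96610 + J(-35, 113)) = 1/(-96610 - 7*(-35)) = 1/(-96610 + 245) = 1/(-96365) = -1/96365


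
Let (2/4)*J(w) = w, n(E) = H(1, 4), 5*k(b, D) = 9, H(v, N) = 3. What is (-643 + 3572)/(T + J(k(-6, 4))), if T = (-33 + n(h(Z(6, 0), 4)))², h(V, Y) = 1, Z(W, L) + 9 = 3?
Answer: 14645/4518 ≈ 3.2415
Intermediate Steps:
Z(W, L) = -6 (Z(W, L) = -9 + 3 = -6)
k(b, D) = 9/5 (k(b, D) = (⅕)*9 = 9/5)
n(E) = 3
J(w) = 2*w
T = 900 (T = (-33 + 3)² = (-30)² = 900)
(-643 + 3572)/(T + J(k(-6, 4))) = (-643 + 3572)/(900 + 2*(9/5)) = 2929/(900 + 18/5) = 2929/(4518/5) = 2929*(5/4518) = 14645/4518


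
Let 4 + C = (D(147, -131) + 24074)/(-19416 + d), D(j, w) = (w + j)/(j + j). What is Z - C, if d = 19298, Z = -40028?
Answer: -345358709/8673 ≈ -39820.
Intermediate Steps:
D(j, w) = (j + w)/(2*j) (D(j, w) = (j + w)/((2*j)) = (j + w)*(1/(2*j)) = (j + w)/(2*j))
C = -1804135/8673 (C = -4 + ((1/2)*(147 - 131)/147 + 24074)/(-19416 + 19298) = -4 + ((1/2)*(1/147)*16 + 24074)/(-118) = -4 + (8/147 + 24074)*(-1/118) = -4 + (3538886/147)*(-1/118) = -4 - 1769443/8673 = -1804135/8673 ≈ -208.02)
Z - C = -40028 - 1*(-1804135/8673) = -40028 + 1804135/8673 = -345358709/8673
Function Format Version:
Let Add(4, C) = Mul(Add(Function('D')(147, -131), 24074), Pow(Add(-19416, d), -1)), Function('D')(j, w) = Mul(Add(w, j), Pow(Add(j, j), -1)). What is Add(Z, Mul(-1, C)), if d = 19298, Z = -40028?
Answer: Rational(-345358709, 8673) ≈ -39820.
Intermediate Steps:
Function('D')(j, w) = Mul(Rational(1, 2), Pow(j, -1), Add(j, w)) (Function('D')(j, w) = Mul(Add(j, w), Pow(Mul(2, j), -1)) = Mul(Add(j, w), Mul(Rational(1, 2), Pow(j, -1))) = Mul(Rational(1, 2), Pow(j, -1), Add(j, w)))
C = Rational(-1804135, 8673) (C = Add(-4, Mul(Add(Mul(Rational(1, 2), Pow(147, -1), Add(147, -131)), 24074), Pow(Add(-19416, 19298), -1))) = Add(-4, Mul(Add(Mul(Rational(1, 2), Rational(1, 147), 16), 24074), Pow(-118, -1))) = Add(-4, Mul(Add(Rational(8, 147), 24074), Rational(-1, 118))) = Add(-4, Mul(Rational(3538886, 147), Rational(-1, 118))) = Add(-4, Rational(-1769443, 8673)) = Rational(-1804135, 8673) ≈ -208.02)
Add(Z, Mul(-1, C)) = Add(-40028, Mul(-1, Rational(-1804135, 8673))) = Add(-40028, Rational(1804135, 8673)) = Rational(-345358709, 8673)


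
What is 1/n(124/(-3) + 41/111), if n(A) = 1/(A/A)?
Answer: 1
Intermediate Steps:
n(A) = 1 (n(A) = 1/1 = 1)
1/n(124/(-3) + 41/111) = 1/1 = 1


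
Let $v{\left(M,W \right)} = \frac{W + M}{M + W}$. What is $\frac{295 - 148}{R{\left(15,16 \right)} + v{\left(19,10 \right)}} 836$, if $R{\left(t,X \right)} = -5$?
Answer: $-30723$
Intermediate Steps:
$v{\left(M,W \right)} = 1$ ($v{\left(M,W \right)} = \frac{M + W}{M + W} = 1$)
$\frac{295 - 148}{R{\left(15,16 \right)} + v{\left(19,10 \right)}} 836 = \frac{295 - 148}{-5 + 1} \cdot 836 = \frac{147}{-4} \cdot 836 = 147 \left(- \frac{1}{4}\right) 836 = \left(- \frac{147}{4}\right) 836 = -30723$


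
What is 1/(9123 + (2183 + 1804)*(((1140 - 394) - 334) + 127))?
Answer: 1/2158116 ≈ 4.6337e-7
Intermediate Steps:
1/(9123 + (2183 + 1804)*(((1140 - 394) - 334) + 127)) = 1/(9123 + 3987*((746 - 334) + 127)) = 1/(9123 + 3987*(412 + 127)) = 1/(9123 + 3987*539) = 1/(9123 + 2148993) = 1/2158116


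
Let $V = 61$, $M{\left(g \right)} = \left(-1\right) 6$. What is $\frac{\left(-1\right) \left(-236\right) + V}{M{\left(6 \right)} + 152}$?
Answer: $\frac{297}{146} \approx 2.0342$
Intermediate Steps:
$M{\left(g \right)} = -6$
$\frac{\left(-1\right) \left(-236\right) + V}{M{\left(6 \right)} + 152} = \frac{\left(-1\right) \left(-236\right) + 61}{-6 + 152} = \frac{236 + 61}{146} = 297 \cdot \frac{1}{146} = \frac{297}{146}$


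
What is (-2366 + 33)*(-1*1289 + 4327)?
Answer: -7087654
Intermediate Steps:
(-2366 + 33)*(-1*1289 + 4327) = -2333*(-1289 + 4327) = -2333*3038 = -7087654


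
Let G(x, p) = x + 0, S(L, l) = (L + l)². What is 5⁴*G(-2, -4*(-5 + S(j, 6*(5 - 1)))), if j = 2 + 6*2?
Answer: -1250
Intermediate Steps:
j = 14 (j = 2 + 12 = 14)
G(x, p) = x
5⁴*G(-2, -4*(-5 + S(j, 6*(5 - 1)))) = 5⁴*(-2) = 625*(-2) = -1250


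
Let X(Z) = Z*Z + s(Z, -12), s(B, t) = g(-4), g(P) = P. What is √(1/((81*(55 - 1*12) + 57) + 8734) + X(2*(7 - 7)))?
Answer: 3*I*√185470/646 ≈ 2.0*I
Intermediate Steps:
s(B, t) = -4
X(Z) = -4 + Z² (X(Z) = Z*Z - 4 = Z² - 4 = -4 + Z²)
√(1/((81*(55 - 1*12) + 57) + 8734) + X(2*(7 - 7))) = √(1/((81*(55 - 1*12) + 57) + 8734) + (-4 + (2*(7 - 7))²)) = √(1/((81*(55 - 12) + 57) + 8734) + (-4 + (2*0)²)) = √(1/((81*43 + 57) + 8734) + (-4 + 0²)) = √(1/((3483 + 57) + 8734) + (-4 + 0)) = √(1/(3540 + 8734) - 4) = √(1/12274 - 4) = √(-49095/12274) = 3*I*√185470/646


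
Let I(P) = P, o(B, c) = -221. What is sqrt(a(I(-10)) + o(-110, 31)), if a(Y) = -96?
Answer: I*sqrt(317) ≈ 17.805*I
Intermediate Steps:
sqrt(a(I(-10)) + o(-110, 31)) = sqrt(-96 - 221) = sqrt(-317) = I*sqrt(317)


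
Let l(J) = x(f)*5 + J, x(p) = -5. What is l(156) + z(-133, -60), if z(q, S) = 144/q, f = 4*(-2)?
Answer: 17279/133 ≈ 129.92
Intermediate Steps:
f = -8
l(J) = -25 + J (l(J) = -5*5 + J = -25 + J)
l(156) + z(-133, -60) = (-25 + 156) + 144/(-133) = 131 + 144*(-1/133) = 131 - 144/133 = 17279/133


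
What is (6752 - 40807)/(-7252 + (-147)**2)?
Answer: -695/293 ≈ -2.3720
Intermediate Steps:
(6752 - 40807)/(-7252 + (-147)**2) = -34055/(-7252 + 21609) = -34055/14357 = -34055*1/14357 = -695/293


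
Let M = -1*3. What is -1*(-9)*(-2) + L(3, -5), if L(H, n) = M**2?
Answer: -9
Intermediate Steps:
M = -3
L(H, n) = 9 (L(H, n) = (-3)**2 = 9)
-1*(-9)*(-2) + L(3, -5) = -1*(-9)*(-2) + 9 = 9*(-2) + 9 = -18 + 9 = -9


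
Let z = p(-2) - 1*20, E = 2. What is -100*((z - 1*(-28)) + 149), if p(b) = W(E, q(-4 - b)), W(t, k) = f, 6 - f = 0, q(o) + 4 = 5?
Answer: -16300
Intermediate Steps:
q(o) = 1 (q(o) = -4 + 5 = 1)
f = 6 (f = 6 - 1*0 = 6 + 0 = 6)
W(t, k) = 6
p(b) = 6
z = -14 (z = 6 - 1*20 = 6 - 20 = -14)
-100*((z - 1*(-28)) + 149) = -100*((-14 - 1*(-28)) + 149) = -100*((-14 + 28) + 149) = -100*(14 + 149) = -100*163 = -16300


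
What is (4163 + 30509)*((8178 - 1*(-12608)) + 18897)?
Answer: 1375888976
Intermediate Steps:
(4163 + 30509)*((8178 - 1*(-12608)) + 18897) = 34672*((8178 + 12608) + 18897) = 34672*(20786 + 18897) = 34672*39683 = 1375888976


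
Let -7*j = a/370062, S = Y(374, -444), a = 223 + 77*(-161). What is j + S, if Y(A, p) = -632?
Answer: -272857019/431739 ≈ -632.00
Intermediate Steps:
a = -12174 (a = 223 - 12397 = -12174)
S = -632
j = 2029/431739 (j = -(-12174)/(7*370062) = -⅐*(-2029/61677) = 2029/431739 ≈ 0.0046996)
j + S = 2029/431739 - 632 = -272857019/431739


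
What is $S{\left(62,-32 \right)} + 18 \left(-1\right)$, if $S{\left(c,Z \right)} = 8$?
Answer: $-10$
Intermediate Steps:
$S{\left(62,-32 \right)} + 18 \left(-1\right) = 8 + 18 \left(-1\right) = 8 - 18 = -10$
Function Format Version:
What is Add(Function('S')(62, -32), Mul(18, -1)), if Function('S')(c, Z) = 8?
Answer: -10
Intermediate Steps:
Add(Function('S')(62, -32), Mul(18, -1)) = Add(8, Mul(18, -1)) = Add(8, -18) = -10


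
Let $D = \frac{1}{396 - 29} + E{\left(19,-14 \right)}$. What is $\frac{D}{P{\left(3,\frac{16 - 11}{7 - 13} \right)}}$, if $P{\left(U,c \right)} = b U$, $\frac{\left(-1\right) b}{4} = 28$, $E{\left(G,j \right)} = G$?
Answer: $- \frac{3487}{61656} \approx -0.056556$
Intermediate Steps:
$D = \frac{6974}{367}$ ($D = \frac{1}{396 - 29} + 19 = \frac{1}{367} + 19 = \frac{6974}{367} \approx 19.003$)
$b = -112$ ($b = \left(-4\right) 28 = -112$)
$P{\left(U,c \right)} = - 112 U$
$\frac{D}{P{\left(3,\frac{16 - 11}{7 - 13} \right)}} = \frac{6974}{367 \left(\left(-112\right) 3\right)} = \frac{6974}{367 \left(-336\right)} = \frac{6974}{367} \left(- \frac{1}{336}\right) = - \frac{3487}{61656}$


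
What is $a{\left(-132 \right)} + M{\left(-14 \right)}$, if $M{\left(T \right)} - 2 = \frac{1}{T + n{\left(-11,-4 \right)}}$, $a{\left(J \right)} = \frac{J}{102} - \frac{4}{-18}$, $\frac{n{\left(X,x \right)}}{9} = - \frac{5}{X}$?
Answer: $\frac{13795}{16677} \approx 0.82719$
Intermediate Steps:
$n{\left(X,x \right)} = - \frac{45}{X}$ ($n{\left(X,x \right)} = 9 \left(- \frac{5}{X}\right) = - \frac{45}{X}$)
$a{\left(J \right)} = \frac{2}{9} + \frac{J}{102}$ ($a{\left(J \right)} = J \frac{1}{102} - - \frac{2}{9} = \frac{J}{102} + \frac{2}{9} = \frac{2}{9} + \frac{J}{102}$)
$M{\left(T \right)} = 2 + \frac{1}{\frac{45}{11} + T}$ ($M{\left(T \right)} = 2 + \frac{1}{T - \frac{45}{-11}} = 2 + \frac{1}{T - - \frac{45}{11}} = 2 + \frac{1}{T + \frac{45}{11}} = 2 + \frac{1}{\frac{45}{11} + T}$)
$a{\left(-132 \right)} + M{\left(-14 \right)} = \left(\frac{2}{9} + \frac{1}{102} \left(-132\right)\right) + \frac{101 + 22 \left(-14\right)}{45 + 11 \left(-14\right)} = \left(\frac{2}{9} - \frac{22}{17}\right) + \frac{101 - 308}{45 - 154} = - \frac{164}{153} + \frac{1}{-109} \left(-207\right) = - \frac{164}{153} - - \frac{207}{109} = - \frac{164}{153} + \frac{207}{109} = \frac{13795}{16677}$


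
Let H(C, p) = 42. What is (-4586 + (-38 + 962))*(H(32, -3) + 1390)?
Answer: -5243984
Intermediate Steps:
(-4586 + (-38 + 962))*(H(32, -3) + 1390) = (-4586 + (-38 + 962))*(42 + 1390) = (-4586 + 924)*1432 = -3662*1432 = -5243984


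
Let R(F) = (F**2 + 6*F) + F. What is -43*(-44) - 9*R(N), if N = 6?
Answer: 1190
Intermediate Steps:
R(F) = F**2 + 7*F
-43*(-44) - 9*R(N) = -43*(-44) - 54*(7 + 6) = 1892 - 54*13 = 1892 - 9*78 = 1892 - 702 = 1190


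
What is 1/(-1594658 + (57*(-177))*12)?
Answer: -1/1715726 ≈ -5.8284e-7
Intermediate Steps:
1/(-1594658 + (57*(-177))*12) = 1/(-1594658 - 10089*12) = 1/(-1594658 - 121068) = 1/(-1715726) = -1/1715726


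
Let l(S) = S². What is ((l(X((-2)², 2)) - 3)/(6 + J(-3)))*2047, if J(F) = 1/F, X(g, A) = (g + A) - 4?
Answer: 6141/17 ≈ 361.24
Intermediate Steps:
X(g, A) = -4 + A + g (X(g, A) = (A + g) - 4 = -4 + A + g)
((l(X((-2)², 2)) - 3)/(6 + J(-3)))*2047 = (((-4 + 2 + (-2)²)² - 3)/(6 + 1/(-3)))*2047 = (((-4 + 2 + 4)² - 3)/(6 - ⅓))*2047 = ((2² - 3)/(17/3))*2047 = ((4 - 3)*(3/17))*2047 = (1*(3/17))*2047 = (3/17)*2047 = 6141/17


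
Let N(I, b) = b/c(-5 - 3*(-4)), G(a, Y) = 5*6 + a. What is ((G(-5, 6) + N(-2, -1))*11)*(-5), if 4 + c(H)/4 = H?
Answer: -16445/12 ≈ -1370.4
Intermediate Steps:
c(H) = -16 + 4*H
G(a, Y) = 30 + a
N(I, b) = b/12 (N(I, b) = b/(-16 + 4*(-5 - 3*(-4))) = b/(-16 + 4*(-5 + 12)) = b/(-16 + 4*7) = b/(-16 + 28) = b/12)
((G(-5, 6) + N(-2, -1))*11)*(-5) = (((30 - 5) + (1/12)*(-1))*11)*(-5) = ((25 - 1/12)*11)*(-5) = ((299/12)*11)*(-5) = (3289/12)*(-5) = -16445/12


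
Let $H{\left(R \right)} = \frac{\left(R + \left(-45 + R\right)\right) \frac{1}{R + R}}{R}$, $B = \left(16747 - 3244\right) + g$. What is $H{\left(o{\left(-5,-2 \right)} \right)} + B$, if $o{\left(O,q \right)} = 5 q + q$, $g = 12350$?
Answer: $\frac{2481865}{96} \approx 25853.0$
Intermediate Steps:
$B = 25853$ ($B = \left(16747 - 3244\right) + 12350 = 13503 + 12350 = 25853$)
$o{\left(O,q \right)} = 6 q$
$H{\left(R \right)} = \frac{-45 + 2 R}{2 R^{2}}$ ($H{\left(R \right)} = \frac{\left(-45 + 2 R\right) \frac{1}{2 R}}{R} = \frac{\frac{1}{2} \frac{1}{R} \left(-45 + 2 R\right)}{R} = \frac{-45 + 2 R}{2 R^{2}}$)
$H{\left(o{\left(-5,-2 \right)} \right)} + B = \frac{- \frac{45}{2} + 6 \left(-2\right)}{144} + 25853 = \frac{- \frac{45}{2} - 12}{144} + 25853 = \frac{1}{144} \left(- \frac{69}{2}\right) + 25853 = - \frac{23}{96} + 25853 = \frac{2481865}{96}$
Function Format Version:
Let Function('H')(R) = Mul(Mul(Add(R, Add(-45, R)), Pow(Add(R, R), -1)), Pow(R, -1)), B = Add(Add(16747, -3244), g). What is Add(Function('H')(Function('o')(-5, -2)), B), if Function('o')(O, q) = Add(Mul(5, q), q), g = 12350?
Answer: Rational(2481865, 96) ≈ 25853.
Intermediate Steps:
B = 25853 (B = Add(Add(16747, -3244), 12350) = Add(13503, 12350) = 25853)
Function('o')(O, q) = Mul(6, q)
Function('H')(R) = Mul(Rational(1, 2), Pow(R, -2), Add(-45, Mul(2, R))) (Function('H')(R) = Mul(Mul(Add(-45, Mul(2, R)), Pow(Mul(2, R), -1)), Pow(R, -1)) = Mul(Mul(Add(-45, Mul(2, R)), Mul(Rational(1, 2), Pow(R, -1))), Pow(R, -1)) = Mul(Mul(Rational(1, 2), Pow(R, -1), Add(-45, Mul(2, R))), Pow(R, -1)) = Mul(Rational(1, 2), Pow(R, -2), Add(-45, Mul(2, R))))
Add(Function('H')(Function('o')(-5, -2)), B) = Add(Mul(Pow(Mul(6, -2), -2), Add(Rational(-45, 2), Mul(6, -2))), 25853) = Add(Mul(Pow(-12, -2), Add(Rational(-45, 2), -12)), 25853) = Add(Mul(Rational(1, 144), Rational(-69, 2)), 25853) = Add(Rational(-23, 96), 25853) = Rational(2481865, 96)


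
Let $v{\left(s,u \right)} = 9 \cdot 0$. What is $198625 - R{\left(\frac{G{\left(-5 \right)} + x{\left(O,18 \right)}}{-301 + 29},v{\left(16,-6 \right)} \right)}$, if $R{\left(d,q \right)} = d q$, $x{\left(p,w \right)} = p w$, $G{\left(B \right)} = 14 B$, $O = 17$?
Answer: $198625$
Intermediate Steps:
$v{\left(s,u \right)} = 0$
$198625 - R{\left(\frac{G{\left(-5 \right)} + x{\left(O,18 \right)}}{-301 + 29},v{\left(16,-6 \right)} \right)} = 198625 - \frac{14 \left(-5\right) + 17 \cdot 18}{-301 + 29} \cdot 0 = 198625 - \frac{-70 + 306}{-272} \cdot 0 = 198625 - 236 \left(- \frac{1}{272}\right) 0 = 198625 - \left(- \frac{59}{68}\right) 0 = 198625 - 0 = 198625 + 0 = 198625$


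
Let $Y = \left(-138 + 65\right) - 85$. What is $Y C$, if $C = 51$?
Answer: $-8058$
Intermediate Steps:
$Y = -158$ ($Y = -73 - 85 = -158$)
$Y C = \left(-158\right) 51 = -8058$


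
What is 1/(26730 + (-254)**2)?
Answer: 1/91246 ≈ 1.0959e-5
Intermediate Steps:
1/(26730 + (-254)**2) = 1/(26730 + 64516) = 1/91246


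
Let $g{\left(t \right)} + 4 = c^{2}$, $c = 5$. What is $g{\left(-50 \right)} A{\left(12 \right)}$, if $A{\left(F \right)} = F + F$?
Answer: $504$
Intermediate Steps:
$A{\left(F \right)} = 2 F$
$g{\left(t \right)} = 21$ ($g{\left(t \right)} = -4 + 5^{2} = -4 + 25 = 21$)
$g{\left(-50 \right)} A{\left(12 \right)} = 21 \cdot 2 \cdot 12 = 21 \cdot 24 = 504$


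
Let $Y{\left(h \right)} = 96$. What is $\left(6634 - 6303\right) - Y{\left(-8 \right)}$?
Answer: $235$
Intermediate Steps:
$\left(6634 - 6303\right) - Y{\left(-8 \right)} = \left(6634 - 6303\right) - 96 = 331 - 96 = 235$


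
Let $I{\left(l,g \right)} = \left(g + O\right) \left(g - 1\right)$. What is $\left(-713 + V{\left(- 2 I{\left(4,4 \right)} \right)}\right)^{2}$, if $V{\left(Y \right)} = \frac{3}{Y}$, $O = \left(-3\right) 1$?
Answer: $\frac{2036329}{4} \approx 5.0908 \cdot 10^{5}$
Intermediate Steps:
$O = -3$
$I{\left(l,g \right)} = \left(-1 + g\right) \left(-3 + g\right)$ ($I{\left(l,g \right)} = \left(g - 3\right) \left(g - 1\right) = \left(-3 + g\right) \left(-1 + g\right) = \left(-1 + g\right) \left(-3 + g\right)$)
$\left(-713 + V{\left(- 2 I{\left(4,4 \right)} \right)}\right)^{2} = \left(-713 + \frac{3}{\left(-2\right) \left(3 + 4^{2} - 16\right)}\right)^{2} = \left(-713 + \frac{3}{\left(-2\right) \left(3 + 16 - 16\right)}\right)^{2} = \left(-713 + \frac{3}{\left(-2\right) 3}\right)^{2} = \left(-713 + \frac{3}{-6}\right)^{2} = \left(-713 + 3 \left(- \frac{1}{6}\right)\right)^{2} = \left(-713 - \frac{1}{2}\right)^{2} = \left(- \frac{1427}{2}\right)^{2} = \frac{2036329}{4}$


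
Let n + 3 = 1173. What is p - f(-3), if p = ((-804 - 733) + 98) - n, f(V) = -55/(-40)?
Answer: -20883/8 ≈ -2610.4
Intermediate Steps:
n = 1170 (n = -3 + 1173 = 1170)
f(V) = 11/8 (f(V) = -55*(-1/40) = 11/8)
p = -2609 (p = ((-804 - 733) + 98) - 1*1170 = (-1537 + 98) - 1170 = -1439 - 1170 = -2609)
p - f(-3) = -2609 - 1*11/8 = -2609 - 11/8 = -20883/8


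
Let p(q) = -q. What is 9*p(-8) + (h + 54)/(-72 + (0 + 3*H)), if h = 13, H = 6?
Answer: 3821/54 ≈ 70.759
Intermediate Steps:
9*p(-8) + (h + 54)/(-72 + (0 + 3*H)) = 9*(-1*(-8)) + (13 + 54)/(-72 + (0 + 3*6)) = 9*8 + 67/(-72 + (0 + 18)) = 72 + 67/(-72 + 18) = 72 + 67/(-54) = 72 + 67*(-1/54) = 72 - 67/54 = 3821/54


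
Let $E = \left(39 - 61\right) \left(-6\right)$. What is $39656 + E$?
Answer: $39788$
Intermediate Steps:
$E = 132$ ($E = \left(-22\right) \left(-6\right) = 132$)
$39656 + E = 39656 + 132 = 39788$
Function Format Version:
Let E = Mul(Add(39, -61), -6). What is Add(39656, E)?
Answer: 39788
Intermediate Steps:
E = 132 (E = Mul(-22, -6) = 132)
Add(39656, E) = Add(39656, 132) = 39788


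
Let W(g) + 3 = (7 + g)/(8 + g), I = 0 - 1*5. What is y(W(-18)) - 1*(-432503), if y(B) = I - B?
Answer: 4324999/10 ≈ 4.3250e+5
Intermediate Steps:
I = -5 (I = 0 - 5 = -5)
W(g) = -3 + (7 + g)/(8 + g)
y(B) = -5 - B
y(W(-18)) - 1*(-432503) = (-5 - (-17 - 2*(-18))/(8 - 18)) - 1*(-432503) = (-5 - (-17 + 36)/(-10)) + 432503 = (-5 - (-1)*19/10) + 432503 = (-5 - 1*(-19/10)) + 432503 = (-5 + 19/10) + 432503 = -31/10 + 432503 = 4324999/10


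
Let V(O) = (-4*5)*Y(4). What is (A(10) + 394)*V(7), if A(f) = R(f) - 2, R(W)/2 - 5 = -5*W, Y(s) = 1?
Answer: -6040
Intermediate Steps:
R(W) = 10 - 10*W (R(W) = 10 + 2*(-5*W) = 10 - 10*W)
A(f) = 8 - 10*f (A(f) = (10 - 10*f) - 2 = 8 - 10*f)
V(O) = -20 (V(O) = -4*5*1 = -20*1 = -20)
(A(10) + 394)*V(7) = ((8 - 10*10) + 394)*(-20) = ((8 - 100) + 394)*(-20) = (-92 + 394)*(-20) = 302*(-20) = -6040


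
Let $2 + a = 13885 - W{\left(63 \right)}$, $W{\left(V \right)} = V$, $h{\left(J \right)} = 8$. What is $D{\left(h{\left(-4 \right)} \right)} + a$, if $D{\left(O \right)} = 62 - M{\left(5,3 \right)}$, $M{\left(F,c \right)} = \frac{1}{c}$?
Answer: $\frac{41645}{3} \approx 13882.0$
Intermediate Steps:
$a = 13820$ ($a = -2 + \left(13885 - 63\right) = -2 + 13822 = 13820$)
$D{\left(O \right)} = \frac{185}{3}$ ($D{\left(O \right)} = 62 - \frac{1}{3} = \frac{185}{3}$)
$D{\left(h{\left(-4 \right)} \right)} + a = \frac{185}{3} + 13820 = \frac{41645}{3}$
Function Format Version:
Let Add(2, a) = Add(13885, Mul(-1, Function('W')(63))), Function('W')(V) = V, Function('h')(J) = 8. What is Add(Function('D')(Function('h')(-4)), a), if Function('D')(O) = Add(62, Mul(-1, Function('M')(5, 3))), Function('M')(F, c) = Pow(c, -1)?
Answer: Rational(41645, 3) ≈ 13882.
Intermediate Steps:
a = 13820 (a = Add(-2, Add(13885, Mul(-1, 63))) = Add(-2, Add(13885, -63)) = Add(-2, 13822) = 13820)
Function('D')(O) = Rational(185, 3) (Function('D')(O) = Add(62, Mul(-1, Pow(3, -1))) = Add(62, Mul(-1, Rational(1, 3))) = Add(62, Rational(-1, 3)) = Rational(185, 3))
Add(Function('D')(Function('h')(-4)), a) = Add(Rational(185, 3), 13820) = Rational(41645, 3)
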